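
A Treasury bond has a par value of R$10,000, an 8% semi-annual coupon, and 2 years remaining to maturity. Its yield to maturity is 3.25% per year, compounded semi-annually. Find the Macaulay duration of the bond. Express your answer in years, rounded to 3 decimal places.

1.893 years

Periodic yield y = 0.01625. Discount each cash flow and weight by its period:
  t   CF        PV=CF/(1+0.01625)^t    t·PV
  1       400.00       393.6039       393.6039
  2       400.00       387.3101       774.6203
  3       400.00       381.1170     1,143.3510
  4    10,400.00     9,750.5947    39,002.3788
  Σ                 10,912.6258    41,313.9540
Price P = Σ PV = 10,912.6258.
Macaulay duration = Σ(t·PV) / P = 41,313.9540 / 10,912.6258 = 3.78589 half-year periods.
In years: 3.78589 / 2 = 1.89294 years.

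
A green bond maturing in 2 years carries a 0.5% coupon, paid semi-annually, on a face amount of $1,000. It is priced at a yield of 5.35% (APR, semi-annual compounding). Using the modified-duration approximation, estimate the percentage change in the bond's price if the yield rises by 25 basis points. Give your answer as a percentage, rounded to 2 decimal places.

-0.49%

Periodic yield y = 0.02675. Modified duration first:
  t   CF        PV=CF/(1+0.02675)^t    t·PV
  1         2.50         2.4349         2.4349
  2         2.50         2.3714         4.7429
  3         2.50         2.3096         6.9289
  4     1,002.50       902.0395     3,608.1578
  Σ                    909.1554     3,622.2645
P = 909.1554; D_Mac = 3.98421 half-year periods = 1.99210 yrs; D_mod = 1.99210/(1+0.02675) = 1.94020 yrs.
ΔP/P ≈ -D_mod · Δy = -1.94020 × (+0.0025) = -0.004851 = -0.4851%.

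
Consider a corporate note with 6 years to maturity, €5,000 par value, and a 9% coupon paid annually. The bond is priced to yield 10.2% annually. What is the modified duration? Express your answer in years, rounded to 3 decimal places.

Periodic yield y = 0.102. First find Macaulay duration:
  t   CF        PV=CF/(1+0.102)^t    t·PV
  1       450.00       408.3485       408.3485
  2       450.00       370.5521       741.1043
  3       450.00       336.2542     1,008.7626
  4       450.00       305.1309     1,220.5234
  5       450.00       276.8883     1,384.4413
  6     5,450.00     3,043.0349    18,258.2095
  Σ                  4,740.2088    23,021.3896
P = 4,740.2088; Macaulay duration = 23,021.3896 / 4,740.2088 = 4.85662 years.
Modified duration = D_Mac / (1 + y) = 4.85662 / 1.102 = 4.40710 years.

4.407 years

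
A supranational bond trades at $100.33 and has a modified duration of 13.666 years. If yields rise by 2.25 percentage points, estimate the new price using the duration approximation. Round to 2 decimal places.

$69.48

Duration approximation: ΔP/P ≈ -D_mod · Δy = -13.666 × (+0.0225) = -0.307485.
New price ≈ 100.33 × (1 - 0.307485) = 69.48002995.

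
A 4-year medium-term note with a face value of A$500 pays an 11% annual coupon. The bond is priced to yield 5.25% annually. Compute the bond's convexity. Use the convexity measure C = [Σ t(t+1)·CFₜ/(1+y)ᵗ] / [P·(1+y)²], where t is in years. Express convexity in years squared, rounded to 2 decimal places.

15.03

With y = 0.0525:
  t   CF        PV=CF/(1+0.0525)^t    t·PV        t(t+1)·PV
  1        55.00        52.2565        52.2565         104.5131
  2        55.00        49.6499        99.2998         297.8995
  3        55.00        47.1733       141.5199         566.0798
  4       555.00       452.2771     1,809.1083       9,045.5413
  Σ                    601.3568     2,102.1846      10,014.0336
P = 601.3568.
Convexity = Σ t(t+1)·PV / [P·(1+y)²] = 10,014.0336 / (601.3568 × 1.107756) = 15.03255.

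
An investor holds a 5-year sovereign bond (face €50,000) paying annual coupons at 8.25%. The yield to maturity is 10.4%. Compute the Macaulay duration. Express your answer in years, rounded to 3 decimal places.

4.260 years

Periodic yield y = 0.104. Discount each cash flow and weight by its year:
  t   CF        PV=CF/(1+0.104)^t    t·PV
  1     4,125.00     3,736.4130     3,736.4130
  2     4,125.00     3,384.4321     6,768.8642
  3     4,125.00     3,065.6088     9,196.8264
  4     4,125.00     2,776.8196    11,107.2782
  5    54,125.00    33,002.9334   165,014.6668
  Σ                 45,966.2068   195,824.0486
Price P = Σ PV = 45,966.2068.
Macaulay duration = Σ(t·PV) / P = 195,824.0486 / 45,966.2068 = 4.26017 years.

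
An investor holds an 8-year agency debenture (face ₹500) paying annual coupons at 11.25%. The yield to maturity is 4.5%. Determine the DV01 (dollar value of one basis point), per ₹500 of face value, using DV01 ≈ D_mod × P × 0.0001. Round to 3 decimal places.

₹0.421

Periodic yield y = 0.045.
  t   CF        PV=CF/(1+0.045)^t    t·PV
  1        56.25        53.8278        53.8278
  2        56.25        51.5098       103.0196
  3        56.25        49.2917       147.8751
  4        56.25        47.1691       188.6763
  5        56.25        45.1379       225.6894
  6        56.25        43.1941       259.1648
  7        56.25        41.3341       289.3387
  8       556.25       391.1467     3,129.1738
  Σ                    722.6112     4,396.7654
P = 722.6112; D_Mac = 6.08455 yrs; D_mod = 5.82254 yrs.
DV01 ≈ 5.82254 × 722.6112 × 0.0001 = 0.420743.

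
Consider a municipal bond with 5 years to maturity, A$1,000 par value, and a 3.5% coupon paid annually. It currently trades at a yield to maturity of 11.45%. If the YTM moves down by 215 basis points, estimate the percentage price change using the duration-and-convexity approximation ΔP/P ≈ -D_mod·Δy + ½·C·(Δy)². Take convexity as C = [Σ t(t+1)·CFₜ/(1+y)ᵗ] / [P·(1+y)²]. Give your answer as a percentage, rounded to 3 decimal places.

With y = 0.1145:
  t   CF        PV=CF/(1+0.1145)^t    t·PV        t(t+1)·PV
  1        35.00        31.4042        31.4042          62.8084
  2        35.00        28.1779        56.3557         169.0671
  3        35.00        25.2830        75.8489         303.3955
  4        35.00        22.6855        90.7419         453.7094
  5     1,035.00       601.9217     3,009.6084      18,057.6504
  Σ                    709.4722     3,263.9591      19,046.6308
P = 709.4722; D_Mac = 4.60055 yrs; D_mod = 4.12790 yrs; C = 21.61338.
Duration effect: -4.12790 × (-0.0215) = +0.088750
Convexity effect: 0.5 × 21.61338 × (-0.0215)² = +0.0049954
ΔP/P ≈ +0.088750 + 0.0049954 = +0.093745 = +9.3745%.

+9.375%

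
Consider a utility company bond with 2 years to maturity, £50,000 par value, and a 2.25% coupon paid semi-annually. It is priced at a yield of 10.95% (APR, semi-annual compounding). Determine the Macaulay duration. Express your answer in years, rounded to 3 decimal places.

1.964 years

Periodic yield y = 0.05475. Discount each cash flow and weight by its period:
  t   CF        PV=CF/(1+0.05475)^t    t·PV
  1       562.50       533.3017       533.3017
  2       562.50       505.6191     1,011.2382
  3       562.50       479.3734     1,438.1202
  4    50,562.50    40,853.6066   163,414.4265
  Σ                 42,371.9008   166,397.0866
Price P = Σ PV = 42,371.9008.
Macaulay duration = Σ(t·PV) / P = 166,397.0866 / 42,371.9008 = 3.92706 half-year periods.
In years: 3.92706 / 2 = 1.96353 years.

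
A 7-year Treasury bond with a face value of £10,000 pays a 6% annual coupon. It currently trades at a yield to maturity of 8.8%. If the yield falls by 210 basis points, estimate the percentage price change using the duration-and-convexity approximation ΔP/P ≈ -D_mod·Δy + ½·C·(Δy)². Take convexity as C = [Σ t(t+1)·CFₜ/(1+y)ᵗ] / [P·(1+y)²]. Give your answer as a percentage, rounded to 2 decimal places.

With y = 0.088:
  t   CF        PV=CF/(1+0.088)^t    t·PV        t(t+1)·PV
  1       600.00       551.4706       551.4706       1,102.9412
  2       600.00       506.8663     1,013.7327       3,041.1981
  3       600.00       465.8698     1,397.6094       5,590.4377
  4       600.00       428.1892     1,712.7566       8,563.7832
  5       600.00       393.5562     1,967.7811      11,806.6864
  6       600.00       361.7245     2,170.3468      15,192.4274
  7    10,600.00     5,873.5896    41,115.1272     328,921.0173
  Σ                  8,581.2662    49,928.8243     374,218.4912
P = 8,581.2662; D_Mac = 5.81835 yrs; D_mod = 5.34775 yrs; C = 36.83970.
Duration effect: -5.34775 × (-0.021) = +0.112303
Convexity effect: 0.5 × 36.83970 × (-0.021)² = +0.0081232
ΔP/P ≈ +0.112303 + 0.0081232 = +0.120426 = +12.0426%.

+12.04%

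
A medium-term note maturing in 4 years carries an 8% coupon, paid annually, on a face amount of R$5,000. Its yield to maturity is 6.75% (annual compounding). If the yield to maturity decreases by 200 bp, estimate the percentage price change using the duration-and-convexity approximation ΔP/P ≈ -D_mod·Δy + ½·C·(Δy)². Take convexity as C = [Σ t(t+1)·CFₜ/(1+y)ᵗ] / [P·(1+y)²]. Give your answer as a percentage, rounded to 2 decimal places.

With y = 0.0675:
  t   CF        PV=CF/(1+0.0675)^t    t·PV        t(t+1)·PV
  1       400.00       374.7073       374.7073         749.4145
  2       400.00       351.0138       702.0277       2,106.0830
  3       400.00       328.8186       986.4557       3,945.8229
  4     5,400.00     4,158.3613    16,633.4454      83,167.2269
  Σ                  5,212.9010    18,696.6360      89,968.5472
P = 5,212.9010; D_Mac = 3.58661 yrs; D_mod = 3.35982 yrs; C = 15.14522.
Duration effect: -3.35982 × (-0.02) = +0.067196
Convexity effect: 0.5 × 15.14522 × (-0.02)² = +0.0030290
ΔP/P ≈ +0.067196 + 0.0030290 = +0.070225 = +7.0225%.

+7.02%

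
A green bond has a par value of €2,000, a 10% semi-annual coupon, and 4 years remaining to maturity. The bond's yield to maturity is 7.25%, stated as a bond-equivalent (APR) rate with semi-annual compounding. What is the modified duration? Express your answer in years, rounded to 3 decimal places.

3.304 years

Periodic yield y = 0.03625. First find Macaulay duration:
  t   CF        PV=CF/(1+0.03625)^t    t·PV
  1       100.00        96.5018        96.5018
  2       100.00        93.1260       186.2520
  3       100.00        89.8683       269.6048
  4       100.00        86.7245       346.8980
  5       100.00        83.6907       418.4536
  6       100.00        80.7631       484.5783
  7       100.00        77.9378       545.5647
  8     2,100.00     1,579.4393    12,635.5146
  Σ                  2,188.0515    14,983.3678
P = 2,188.0515; Macaulay duration = 14,983.3678 / 2,188.0515 = 6.84781 half-year periods = 3.42391 years.
Modified duration = D_Mac / (1 + y) = 3.42391 / 1.03625 = 3.30413 years.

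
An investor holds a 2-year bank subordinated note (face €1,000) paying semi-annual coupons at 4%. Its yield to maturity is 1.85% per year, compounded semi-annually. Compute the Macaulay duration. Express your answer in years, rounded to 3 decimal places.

1.943 years

Periodic yield y = 0.00925. Discount each cash flow and weight by its period:
  t   CF        PV=CF/(1+0.00925)^t    t·PV
  1        20.00        19.8167        19.8167
  2        20.00        19.6351        39.2701
  3        20.00        19.4551        58.3653
  4     1,020.00       983.1168     3,932.4674
  Σ                  1,042.0237     4,049.9196
Price P = Σ PV = 1,042.0237.
Macaulay duration = Σ(t·PV) / P = 4,049.9196 / 1,042.0237 = 3.88659 half-year periods.
In years: 3.88659 / 2 = 1.94330 years.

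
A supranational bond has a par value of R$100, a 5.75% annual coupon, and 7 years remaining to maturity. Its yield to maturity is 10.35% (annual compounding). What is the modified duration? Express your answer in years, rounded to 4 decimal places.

5.2513 years

Periodic yield y = 0.1035. First find Macaulay duration:
  t   CF        PV=CF/(1+0.1035)^t    t·PV
  1         5.75         5.2107         5.2107
  2         5.75         4.7220         9.4439
  3         5.75         4.2791        12.8373
  4         5.75         3.8777        15.5110
  5         5.75         3.5140        17.5702
  6         5.75         3.1844        19.1067
  7       105.75        53.0730       371.5113
  Σ                     77.8610       451.1910
P = 77.8610; Macaulay duration = 451.1910 / 77.8610 = 5.79483 years.
Modified duration = D_Mac / (1 + y) = 5.79483 / 1.1035 = 5.25131 years.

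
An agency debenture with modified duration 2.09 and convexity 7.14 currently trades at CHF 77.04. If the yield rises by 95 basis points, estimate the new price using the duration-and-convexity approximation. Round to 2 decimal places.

CHF 75.54

Duration effect: -D_mod·Δy = -2.09 × (+0.0095) = -0.019855
Convexity effect: ½·C·(Δy)² = 0.5 × 7.14 × (0.0095)² = +0.0003221925
ΔP/P ≈ -0.019855 + 0.0003221925 = -0.0195328075
New price ≈ 77.04 × (1 - 0.0195328075) = 75.5351925102.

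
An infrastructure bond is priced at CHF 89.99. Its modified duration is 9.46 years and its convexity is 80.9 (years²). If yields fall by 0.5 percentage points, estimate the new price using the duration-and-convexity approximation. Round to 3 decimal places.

Duration effect: -D_mod·Δy = -9.46 × (-0.005) = +0.047300
Convexity effect: ½·C·(Δy)² = 0.5 × 80.9 × (-0.005)² = +0.00101125
ΔP/P ≈ +0.047300 + 0.00101125 = +0.04831125
New price ≈ 89.99 × (1 + 0.04831125) = 94.3375293875.

CHF 94.338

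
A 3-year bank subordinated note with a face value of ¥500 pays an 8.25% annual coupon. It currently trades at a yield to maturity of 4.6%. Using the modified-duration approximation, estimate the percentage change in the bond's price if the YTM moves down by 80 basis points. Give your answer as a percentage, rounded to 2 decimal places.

+2.13%

Periodic yield y = 0.046. Modified duration first:
  t   CF        PV=CF/(1+0.046)^t    t·PV
  1        41.25        39.4359        39.4359
  2        41.25        37.7017        75.4033
  3       541.25       472.9365     1,418.8096
  Σ                    550.0741     1,533.6489
P = 550.0741; D_Mac = 2.78808 yrs; D_mod = 2.78808/(1+0.046) = 2.66547 yrs.
ΔP/P ≈ -D_mod · Δy = -2.66547 × (-0.008) = +0.021324 = +2.1324%.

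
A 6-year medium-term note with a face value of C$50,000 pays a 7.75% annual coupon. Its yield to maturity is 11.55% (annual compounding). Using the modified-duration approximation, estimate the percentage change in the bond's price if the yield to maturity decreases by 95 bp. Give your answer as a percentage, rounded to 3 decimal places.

Periodic yield y = 0.1155. Modified duration first:
  t   CF        PV=CF/(1+0.1155)^t    t·PV
  1     3,875.00     3,473.7786     3,473.7786
  2     3,875.00     3,114.1000     6,228.2000
  3     3,875.00     2,791.6630     8,374.9889
  4     3,875.00     2,502.6113    10,010.4454
  5     3,875.00     2,243.4884    11,217.4421
  6    53,875.00    27,962.1033   167,772.6197
  Σ                 42,087.7446   207,077.4746
P = 42,087.7446; D_Mac = 4.92014 yrs; D_mod = 4.92014/(1+0.1155) = 4.41070 yrs.
ΔP/P ≈ -D_mod · Δy = -4.41070 × (-0.0095) = +0.041902 = +4.1902%.

+4.190%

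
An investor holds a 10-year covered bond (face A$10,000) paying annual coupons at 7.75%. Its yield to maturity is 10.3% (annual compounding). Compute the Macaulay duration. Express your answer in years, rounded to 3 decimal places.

7.055 years

Periodic yield y = 0.103. Discount each cash flow and weight by its year:
  t   CF        PV=CF/(1+0.103)^t    t·PV
  1       775.00       702.6292       702.6292
  2       775.00       637.0165     1,274.0330
  3       775.00       577.5308     1,732.5925
  4       775.00       523.6000     2,094.4001
  5       775.00       474.7054     2,373.5268
  6       775.00       430.3766     2,582.2595
  7       775.00       390.1873     2,731.3110
  8       775.00       353.7509     2,830.0075
  9       775.00       320.7171     2,886.4537
  10   10,775.00     4,042.6129    40,426.1287
  Σ                  8,453.1266    59,633.3420
Price P = Σ PV = 8,453.1266.
Macaulay duration = Σ(t·PV) / P = 59,633.3420 / 8,453.1266 = 7.05459 years.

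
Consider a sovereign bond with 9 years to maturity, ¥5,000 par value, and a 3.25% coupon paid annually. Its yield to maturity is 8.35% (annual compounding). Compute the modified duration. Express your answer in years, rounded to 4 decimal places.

7.0869 years

Periodic yield y = 0.0835. First find Macaulay duration:
  t   CF        PV=CF/(1+0.0835)^t    t·PV
  1       162.50       149.9769       149.9769
  2       162.50       138.4189       276.8379
  3       162.50       127.7517       383.2550
  4       162.50       117.9065       471.6260
  5       162.50       108.8200       544.1001
  6       162.50       100.4338       602.6028
  7       162.50        92.6939       648.8570
  8       162.50        85.5504       684.4032
  9     5,162.50     2,508.4175    22,575.7576
  Σ                  3,429.9696    26,337.4164
P = 3,429.9696; Macaulay duration = 26,337.4164 / 3,429.9696 = 7.67862 years.
Modified duration = D_Mac / (1 + y) = 7.67862 / 1.0835 = 7.08686 years.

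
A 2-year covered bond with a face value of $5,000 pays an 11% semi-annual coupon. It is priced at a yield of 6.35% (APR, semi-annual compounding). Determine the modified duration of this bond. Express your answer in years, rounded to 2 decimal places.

1.80 years

Periodic yield y = 0.03175. First find Macaulay duration:
  t   CF        PV=CF/(1+0.03175)^t    t·PV
  1       275.00       266.5374       266.5374
  2       275.00       258.3353       516.6706
  3       275.00       250.3855       751.1566
  4     5,275.00     4,655.0522    18,620.2087
  Σ                  5,430.3105    20,154.5734
P = 5,430.3105; Macaulay duration = 20,154.5734 / 5,430.3105 = 3.71150 half-year periods = 1.85575 years.
Modified duration = D_Mac / (1 + y) = 1.85575 / 1.03175 = 1.79864 years.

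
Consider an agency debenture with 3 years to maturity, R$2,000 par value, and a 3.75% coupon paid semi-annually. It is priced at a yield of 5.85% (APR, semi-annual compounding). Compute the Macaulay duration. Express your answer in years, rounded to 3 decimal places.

Periodic yield y = 0.02925. Discount each cash flow and weight by its period:
  t   CF        PV=CF/(1+0.02925)^t    t·PV
  1        37.50        36.4343        36.4343
  2        37.50        35.3989        70.7978
  3        37.50        34.3929       103.1787
  4        37.50        33.4155       133.6619
  5        37.50        32.4659       162.3293
  6     2,037.50     1,713.8482    10,283.0895
  Σ                  1,885.9556    10,789.4914
Price P = Σ PV = 1,885.9556.
Macaulay duration = Σ(t·PV) / P = 10,789.4914 / 1,885.9556 = 5.72097 half-year periods.
In years: 5.72097 / 2 = 2.86048 years.

2.860 years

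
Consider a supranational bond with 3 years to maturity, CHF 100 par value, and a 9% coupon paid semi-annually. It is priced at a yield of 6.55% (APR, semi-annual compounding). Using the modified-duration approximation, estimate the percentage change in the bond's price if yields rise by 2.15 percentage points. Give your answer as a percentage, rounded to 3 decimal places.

-5.633%

Periodic yield y = 0.03275. Modified duration first:
  t   CF        PV=CF/(1+0.03275)^t    t·PV
  1         4.50         4.3573         4.3573
  2         4.50         4.2191         8.4382
  3         4.50         4.0853        12.2560
  4         4.50         3.9558        15.8231
  5         4.50         3.8303        19.1517
  6       104.50        86.1281       516.7688
  Σ                    106.5760       576.7951
P = 106.5760; D_Mac = 5.41205 half-year periods = 2.70603 yrs; D_mod = 2.70603/(1+0.03275) = 2.62022 yrs.
ΔP/P ≈ -D_mod · Δy = -2.62022 × (+0.0215) = -0.056335 = -5.6335%.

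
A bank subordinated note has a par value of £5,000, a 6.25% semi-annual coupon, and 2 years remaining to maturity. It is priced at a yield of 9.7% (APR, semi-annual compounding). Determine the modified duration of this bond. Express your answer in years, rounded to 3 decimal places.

1.819 years

Periodic yield y = 0.0485. First find Macaulay duration:
  t   CF        PV=CF/(1+0.0485)^t    t·PV
  1       156.25       149.0224       149.0224
  2       156.25       142.1291       284.2583
  3       156.25       135.5547       406.6642
  4     5,156.25     4,266.3868    17,065.5472
  Σ                  4,693.0931    17,905.4921
P = 4,693.0931; Macaulay duration = 17,905.4921 / 4,693.0931 = 3.81529 half-year periods = 1.90764 years.
Modified duration = D_Mac / (1 + y) = 1.90764 / 1.0485 = 1.81940 years.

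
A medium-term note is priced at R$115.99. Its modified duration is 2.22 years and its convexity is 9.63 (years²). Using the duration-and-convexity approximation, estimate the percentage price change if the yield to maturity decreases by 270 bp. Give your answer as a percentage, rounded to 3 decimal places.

+6.345%

Duration effect: -D_mod·Δy = -2.22 × (-0.027) = +0.059940
Convexity effect: ½·C·(Δy)² = 0.5 × 9.63 × (-0.027)² = +0.003510135
ΔP/P ≈ +0.059940 + 0.003510135 = +0.063450135
= +6.3450135%.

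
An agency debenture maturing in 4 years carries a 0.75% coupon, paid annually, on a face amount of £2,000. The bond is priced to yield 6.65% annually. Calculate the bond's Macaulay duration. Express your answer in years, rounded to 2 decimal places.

3.95 years

Periodic yield y = 0.0665. Discount each cash flow and weight by its year:
  t   CF        PV=CF/(1+0.0665)^t    t·PV
  1        15.00        14.0647        14.0647
  2        15.00        13.1877        26.3754
  3        15.00        12.3654        37.0962
  4     2,015.00     1,557.5128     6,230.0510
  Σ                  1,597.1306     6,307.5874
Price P = Σ PV = 1,597.1306.
Macaulay duration = Σ(t·PV) / P = 6,307.5874 / 1,597.1306 = 3.94932 years.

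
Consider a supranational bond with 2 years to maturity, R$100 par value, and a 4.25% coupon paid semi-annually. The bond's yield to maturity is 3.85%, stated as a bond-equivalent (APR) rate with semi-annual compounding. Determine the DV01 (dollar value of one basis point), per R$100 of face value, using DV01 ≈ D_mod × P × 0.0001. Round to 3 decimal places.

Periodic yield y = 0.01925.
  t   CF        PV=CF/(1+0.01925)^t    t·PV
  1        2.125         2.0849         2.0849
  2        2.125         2.0455         4.0910
  3        2.125         2.0069         6.0206
  4      102.125        94.6257       378.5029
  Σ                    100.7629       390.6993
P = 100.7629; D_Mac = 3.87741 half-year periods = 1.93871 yrs; D_mod = 1.90209 yrs.
DV01 ≈ 1.90209 × 100.7629 × 0.0001 = 0.019166.

R$0.019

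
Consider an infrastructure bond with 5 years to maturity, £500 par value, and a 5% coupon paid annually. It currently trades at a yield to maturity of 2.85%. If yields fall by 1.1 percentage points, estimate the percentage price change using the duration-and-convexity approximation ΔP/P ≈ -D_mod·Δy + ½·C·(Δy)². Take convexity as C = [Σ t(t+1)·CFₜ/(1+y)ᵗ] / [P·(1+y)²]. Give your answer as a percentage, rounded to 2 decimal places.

With y = 0.0285:
  t   CF        PV=CF/(1+0.0285)^t    t·PV        t(t+1)·PV
  1        25.00        24.3072        24.3072          48.6145
  2        25.00        23.6337        47.2674         141.8021
  3        25.00        22.9788        68.9364         275.7455
  4        25.00        22.3420        89.3682         446.8408
  5       525.00       456.1817     2,280.9083      13,685.4499
  Σ                    549.4434     2,510.7874      14,598.4527
P = 549.4434; D_Mac = 4.56969 yrs; D_mod = 4.44307 yrs; C = 25.11743.
Duration effect: -4.44307 × (-0.011) = +0.048874
Convexity effect: 0.5 × 25.11743 × (-0.011)² = +0.0015196
ΔP/P ≈ +0.048874 + 0.0015196 = +0.050393 = +5.0393%.

+5.04%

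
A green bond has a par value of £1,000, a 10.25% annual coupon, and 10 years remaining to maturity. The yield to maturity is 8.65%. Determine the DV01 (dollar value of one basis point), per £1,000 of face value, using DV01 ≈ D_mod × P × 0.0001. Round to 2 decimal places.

£0.70

Periodic yield y = 0.0865.
  t   CF        PV=CF/(1+0.0865)^t    t·PV
  1       102.50        94.3396        94.3396
  2       102.50        86.8289       173.6578
  3       102.50        79.9162       239.7485
  4       102.50        73.5538       294.2151
  5       102.50        67.6979       338.4895
  6       102.50        62.3082       373.8494
  7       102.50        57.3477       401.4337
  8       102.50        52.7820       422.2562
  9       102.50        48.5799       437.2188
  10    1,102.50       480.9294     4,809.2936
  Σ                  1,104.2835     7,584.5022
P = 1,104.2835; D_Mac = 6.86826 yrs; D_mod = 6.32145 yrs.
DV01 ≈ 6.32145 × 1,104.2835 × 0.0001 = 0.698067.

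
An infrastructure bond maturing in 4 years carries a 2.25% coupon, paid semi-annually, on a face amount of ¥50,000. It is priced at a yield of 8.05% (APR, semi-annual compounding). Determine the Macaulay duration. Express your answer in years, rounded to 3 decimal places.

3.826 years

Periodic yield y = 0.04025. Discount each cash flow and weight by its period:
  t   CF        PV=CF/(1+0.04025)^t    t·PV
  1       562.50       540.7354       540.7354
  2       562.50       519.8129     1,039.6259
  3       562.50       499.7000     1,499.1000
  4       562.50       480.3653     1,921.4612
  5       562.50       461.7787     2,308.8935
  6       562.50       443.9113     2,663.4677
  7       562.50       426.7352     2,987.1463
  8    50,562.50    36,874.5512   294,996.4096
  Σ                 40,247.5900   307,956.8396
Price P = Σ PV = 40,247.5900.
Macaulay duration = Σ(t·PV) / P = 307,956.8396 / 40,247.5900 = 7.65156 half-year periods.
In years: 7.65156 / 2 = 3.82578 years.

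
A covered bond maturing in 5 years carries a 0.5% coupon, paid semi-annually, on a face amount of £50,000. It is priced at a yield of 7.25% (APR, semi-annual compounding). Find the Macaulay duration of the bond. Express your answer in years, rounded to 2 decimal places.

4.93 years

Periodic yield y = 0.03625. Discount each cash flow and weight by its period:
  t   CF        PV=CF/(1+0.03625)^t    t·PV
  1       125.00       120.6273       120.6273
  2       125.00       116.4075       232.8150
  3       125.00       112.3353       337.0060
  4       125.00       108.4056       433.6225
  5       125.00       104.6134       523.0670
  6       125.00       100.9538       605.7229
  7       125.00        97.4223       681.9558
  8       125.00        94.0142       752.1140
  9       125.00        90.7254       816.5290
  10   50,125.00    35,108.2312   351,082.3123
  Σ                 36,053.7361   355,585.7718
Price P = Σ PV = 36,053.7361.
Macaulay duration = Σ(t·PV) / P = 355,585.7718 / 36,053.7361 = 9.86266 half-year periods.
In years: 9.86266 / 2 = 4.93133 years.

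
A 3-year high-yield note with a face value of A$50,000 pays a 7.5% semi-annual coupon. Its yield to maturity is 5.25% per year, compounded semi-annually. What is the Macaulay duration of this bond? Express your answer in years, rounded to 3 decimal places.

Periodic yield y = 0.02625. Discount each cash flow and weight by its period:
  t   CF        PV=CF/(1+0.02625)^t    t·PV
  1     1,875.00     1,827.0402     1,827.0402
  2     1,875.00     1,780.3071     3,560.6143
  3     1,875.00     1,734.7694     5,204.3083
  4     1,875.00     1,690.3965     6,761.5861
  5     1,875.00     1,647.1586     8,235.7931
  6    51,875.00    44,405.7377   266,434.4260
  Σ                 53,085.4096   292,023.7679
Price P = Σ PV = 53,085.4096.
Macaulay duration = Σ(t·PV) / P = 292,023.7679 / 53,085.4096 = 5.50102 half-year periods.
In years: 5.50102 / 2 = 2.75051 years.

2.751 years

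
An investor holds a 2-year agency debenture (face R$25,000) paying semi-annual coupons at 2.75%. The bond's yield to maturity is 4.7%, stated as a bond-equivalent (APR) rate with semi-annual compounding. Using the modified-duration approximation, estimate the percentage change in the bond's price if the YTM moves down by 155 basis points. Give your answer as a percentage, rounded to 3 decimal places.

Periodic yield y = 0.0235. Modified duration first:
  t   CF        PV=CF/(1+0.0235)^t    t·PV
  1       343.75       335.8574       335.8574
  2       343.75       328.1459       656.2918
  3       343.75       320.6116       961.8347
  4    25,343.75    23,095.0809    92,380.3236
  Σ                 24,079.6957    94,334.3075
P = 24,079.6957; D_Mac = 3.91759 half-year periods = 1.95879 yrs; D_mod = 1.95879/(1+0.0235) = 1.91382 yrs.
ΔP/P ≈ -D_mod · Δy = -1.91382 × (-0.0155) = +0.029664 = +2.9664%.

+2.966%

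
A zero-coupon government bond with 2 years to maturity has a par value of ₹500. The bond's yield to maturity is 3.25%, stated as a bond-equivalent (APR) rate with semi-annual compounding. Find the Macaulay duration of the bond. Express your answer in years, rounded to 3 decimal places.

2.000 years

A zero-coupon bond has a single cash flow at maturity, so its Macaulay duration equals its maturity: 2 years.
(Equivalently: 4 semi-annual periods ÷ 2 = 2 years.)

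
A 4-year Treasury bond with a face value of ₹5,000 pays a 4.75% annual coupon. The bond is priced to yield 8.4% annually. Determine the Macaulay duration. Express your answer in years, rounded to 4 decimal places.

Periodic yield y = 0.084. Discount each cash flow and weight by its year:
  t   CF        PV=CF/(1+0.084)^t    t·PV
  1       237.50       219.0959       219.0959
  2       237.50       202.1180       404.2361
  3       237.50       186.4557       559.3672
  4     5,237.50     3,793.2102    15,172.8407
  Σ                  4,400.8799    16,355.5399
Price P = Σ PV = 4,400.8799.
Macaulay duration = Σ(t·PV) / P = 16,355.5399 / 4,400.8799 = 3.71642 years.

3.7164 years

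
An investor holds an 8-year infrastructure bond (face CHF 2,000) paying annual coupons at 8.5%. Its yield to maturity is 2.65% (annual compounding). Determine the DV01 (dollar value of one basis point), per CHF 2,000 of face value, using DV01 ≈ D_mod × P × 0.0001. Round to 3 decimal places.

CHF 1.779

Periodic yield y = 0.0265.
  t   CF        PV=CF/(1+0.0265)^t    t·PV
  1       170.00       165.6113       165.6113
  2       170.00       161.3359       322.6718
  3       170.00       157.1709       471.5126
  4       170.00       153.1134       612.4535
  5       170.00       149.1606       745.8031
  6       170.00       145.3099       871.8594
  7       170.00       141.5586       990.9102
  8     2,170.00     1,760.3057    14,082.4459
  Σ                  2,833.5663    18,263.2677
P = 2,833.5663; D_Mac = 6.44533 yrs; D_mod = 6.27894 yrs.
DV01 ≈ 6.27894 × 2,833.5663 × 0.0001 = 1.779179.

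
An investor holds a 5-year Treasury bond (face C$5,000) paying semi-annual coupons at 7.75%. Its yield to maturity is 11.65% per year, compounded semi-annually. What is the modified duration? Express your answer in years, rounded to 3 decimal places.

Periodic yield y = 0.05825. First find Macaulay duration:
  t   CF        PV=CF/(1+0.05825)^t    t·PV
  1       193.75       183.0853       183.0853
  2       193.75       173.0076       346.0152
  3       193.75       163.4846       490.4538
  4       193.75       154.4858       617.9433
  5       193.75       145.9823       729.9117
  6       193.75       137.9469       827.6816
  7       193.75       130.3538       912.4768
  8       193.75       123.1787       985.4293
  9       193.75       116.3985     1,047.5861
  10    5,193.75     2,948.4806    29,484.8057
  Σ                  4,276.4041    35,625.3887
P = 4,276.4041; Macaulay duration = 35,625.3887 / 4,276.4041 = 8.33069 half-year periods = 4.16534 years.
Modified duration = D_Mac / (1 + y) = 4.16534 / 1.05825 = 3.93607 years.

3.936 years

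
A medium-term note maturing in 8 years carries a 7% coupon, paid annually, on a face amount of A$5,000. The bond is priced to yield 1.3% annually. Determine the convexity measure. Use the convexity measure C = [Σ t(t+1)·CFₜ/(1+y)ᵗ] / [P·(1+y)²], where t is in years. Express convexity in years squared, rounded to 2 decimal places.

54.80

With y = 0.013:
  t   CF        PV=CF/(1+0.013)^t    t·PV        t(t+1)·PV
  1       350.00       345.5084       345.5084         691.0168
  2       350.00       341.0744       682.1488       2,046.4465
  3       350.00       336.6974     1,010.0921       4,040.3683
  4       350.00       332.3765     1,329.5059       6,647.5293
  5       350.00       328.1110     1,640.5551       9,843.3306
  6       350.00       323.9003     1,943.4019      13,603.8133
  7       350.00       319.7436     2,238.2055      17,905.6443
  8     5,350.00     4,824.7878    38,598.3026     347,384.7231
  Σ                  7,152.1994    47,787.7203     402,162.8722
P = 7,152.1994.
Convexity = Σ t(t+1)·PV / [P·(1+y)²] = 402,162.8722 / (7,152.1994 × 1.026169) = 54.79532.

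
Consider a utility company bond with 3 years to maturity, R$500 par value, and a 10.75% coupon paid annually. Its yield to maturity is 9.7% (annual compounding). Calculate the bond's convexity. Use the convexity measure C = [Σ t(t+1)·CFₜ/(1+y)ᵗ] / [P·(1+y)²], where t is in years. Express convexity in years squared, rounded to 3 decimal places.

With y = 0.097:
  t   CF        PV=CF/(1+0.097)^t    t·PV        t(t+1)·PV
  1        53.75        48.9973        48.9973          97.9945
  2        53.75        44.6648        89.3296         267.9887
  3       553.75       419.4632     1,258.3896       5,033.5583
  Σ                    513.1252     1,396.7164       5,399.5415
P = 513.1252.
Convexity = Σ t(t+1)·PV / [P·(1+y)²] = 5,399.5415 / (513.1252 × 1.203409) = 8.74420.

8.744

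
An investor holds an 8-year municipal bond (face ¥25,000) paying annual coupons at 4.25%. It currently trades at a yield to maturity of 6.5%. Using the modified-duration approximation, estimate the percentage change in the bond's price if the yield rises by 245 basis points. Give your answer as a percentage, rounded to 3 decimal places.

-15.762%

Periodic yield y = 0.065. Modified duration first:
  t   CF        PV=CF/(1+0.065)^t    t·PV
  1     1,062.50       997.6526       997.6526
  2     1,062.50       936.7630     1,873.5260
  3     1,062.50       879.5897     2,638.7690
  4     1,062.50       825.9058     3,303.6231
  5     1,062.50       775.4984     3,877.4919
  6     1,062.50       728.1675     4,369.0050
  7     1,062.50       683.7254     4,786.0775
  8    26,062.50    15,747.7753   125,982.2026
  Σ                 21,575.0776   147,828.3477
P = 21,575.0776; D_Mac = 6.85181 yrs; D_mod = 6.85181/(1+0.065) = 6.43363 yrs.
ΔP/P ≈ -D_mod · Δy = -6.43363 × (+0.0245) = -0.157624 = -15.7624%.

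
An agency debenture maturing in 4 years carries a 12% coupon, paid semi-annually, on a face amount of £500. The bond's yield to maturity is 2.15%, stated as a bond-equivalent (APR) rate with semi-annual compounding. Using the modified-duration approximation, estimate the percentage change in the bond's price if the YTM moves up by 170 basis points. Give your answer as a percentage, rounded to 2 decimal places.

Periodic yield y = 0.01075. Modified duration first:
  t   CF        PV=CF/(1+0.01075)^t    t·PV
  1        30.00        29.6809        29.6809
  2        30.00        29.3653        58.7305
  3        30.00        29.0529        87.1588
  4        30.00        28.7439       114.9757
  5        30.00        28.4382       142.1911
  6        30.00        28.1358       168.8146
  7        30.00        27.8365       194.8557
  8       530.00       486.5482     3,892.3856
  Σ                    687.8018     4,688.7930
P = 687.8018; D_Mac = 6.81707 half-year periods = 3.40854 yrs; D_mod = 3.40854/(1+0.01075) = 3.37228 yrs.
ΔP/P ≈ -D_mod · Δy = -3.37228 × (+0.017) = -0.057329 = -5.7329%.

-5.73%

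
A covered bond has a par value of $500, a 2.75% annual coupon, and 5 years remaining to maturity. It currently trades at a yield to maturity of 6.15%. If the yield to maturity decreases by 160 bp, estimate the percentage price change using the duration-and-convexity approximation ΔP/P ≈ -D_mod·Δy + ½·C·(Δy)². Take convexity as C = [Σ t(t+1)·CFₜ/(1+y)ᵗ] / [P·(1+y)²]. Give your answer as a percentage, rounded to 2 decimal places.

With y = 0.0615:
  t   CF        PV=CF/(1+0.0615)^t    t·PV        t(t+1)·PV
  1        13.75        12.9534        12.9534          25.9067
  2        13.75        12.2029        24.4058          73.2173
  3        13.75        11.4959        34.4877         137.9507
  4        13.75        10.8299        43.3194         216.5971
  5       513.75       381.1991     1,905.9954      11,435.9724
  Σ                    428.6811     2,021.1616      11,889.6443
P = 428.6811; D_Mac = 4.71484 yrs; D_mod = 4.44167 yrs; C = 24.61470.
Duration effect: -4.44167 × (-0.016) = +0.071067
Convexity effect: 0.5 × 24.61470 × (-0.016)² = +0.0031507
ΔP/P ≈ +0.071067 + 0.0031507 = +0.074217 = +7.4217%.

+7.42%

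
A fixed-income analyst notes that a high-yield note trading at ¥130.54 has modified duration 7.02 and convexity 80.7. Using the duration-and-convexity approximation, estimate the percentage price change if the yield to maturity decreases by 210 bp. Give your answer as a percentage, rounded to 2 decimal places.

+16.52%

Duration effect: -D_mod·Δy = -7.02 × (-0.021) = +0.147420
Convexity effect: ½·C·(Δy)² = 0.5 × 80.7 × (-0.021)² = +0.01779435
ΔP/P ≈ +0.147420 + 0.01779435 = +0.16521435
= +16.521435%.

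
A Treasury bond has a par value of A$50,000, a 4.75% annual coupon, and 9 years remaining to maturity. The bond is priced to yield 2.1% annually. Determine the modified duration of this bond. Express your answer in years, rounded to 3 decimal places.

Periodic yield y = 0.021. First find Macaulay duration:
  t   CF        PV=CF/(1+0.021)^t    t·PV
  1     2,375.00     2,326.1508     2,326.1508
  2     2,375.00     2,278.3064     4,556.6128
  3     2,375.00     2,231.4460     6,694.3381
  4     2,375.00     2,185.5495     8,742.1980
  5     2,375.00     2,140.5970    10,702.9848
  6     2,375.00     2,096.5690    12,579.4140
  7     2,375.00     2,053.4466    14,374.1264
  8     2,375.00     2,011.2112    16,089.6895
  9    52,375.00    43,440.2541   390,962.2871
  Σ                 60,763.5307   467,027.8016
P = 60,763.5307; Macaulay duration = 467,027.8016 / 60,763.5307 = 7.68599 years.
Modified duration = D_Mac / (1 + y) = 7.68599 / 1.021 = 7.52790 years.

7.528 years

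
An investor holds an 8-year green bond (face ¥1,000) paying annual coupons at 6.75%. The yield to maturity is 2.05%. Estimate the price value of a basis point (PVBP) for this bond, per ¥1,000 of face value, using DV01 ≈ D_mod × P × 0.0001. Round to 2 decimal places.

Periodic yield y = 0.0205.
  t   CF        PV=CF/(1+0.0205)^t    t·PV
  1        67.50        66.1440        66.1440
  2        67.50        64.8153       129.6307
  3        67.50        63.5133       190.5399
  4        67.50        62.2374       248.9498
  5        67.50        60.9872       304.9360
  6        67.50        59.7621       358.5725
  7        67.50        58.5616       409.9310
  8     1,067.50       907.5359     7,260.2872
  Σ                  1,343.5569     8,968.9911
P = 1,343.5569; D_Mac = 6.67556 yrs; D_mod = 6.54146 yrs.
DV01 ≈ 6.54146 × 1,343.5569 × 0.0001 = 0.878882.

¥0.88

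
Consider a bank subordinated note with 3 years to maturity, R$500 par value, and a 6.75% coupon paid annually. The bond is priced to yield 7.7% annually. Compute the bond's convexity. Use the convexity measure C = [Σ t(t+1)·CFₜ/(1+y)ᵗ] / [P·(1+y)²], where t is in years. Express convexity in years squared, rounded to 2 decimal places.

9.48

With y = 0.077:
  t   CF        PV=CF/(1+0.077)^t    t·PV        t(t+1)·PV
  1        33.75        31.3370        31.3370          62.6741
  2        33.75        29.0966        58.1932         174.5797
  3       533.75       427.2586     1,281.7757       5,127.1028
  Σ                    487.6922     1,371.3060       5,364.3565
P = 487.6922.
Convexity = Σ t(t+1)·PV / [P·(1+y)²] = 5,364.3565 / (487.6922 × 1.159929) = 9.48288.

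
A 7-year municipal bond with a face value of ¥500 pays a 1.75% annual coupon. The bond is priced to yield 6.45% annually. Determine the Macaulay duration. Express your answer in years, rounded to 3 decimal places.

Periodic yield y = 0.0645. Discount each cash flow and weight by its year:
  t   CF        PV=CF/(1+0.0645)^t    t·PV
  1         8.75         8.2198         8.2198
  2         8.75         7.7218        15.4435
  3         8.75         7.2539        21.7617
  4         8.75         6.8144        27.2575
  5         8.75         6.4015        32.0074
  6         8.75         6.0136        36.0816
  7       508.75       328.4617     2,299.2320
  Σ                    370.8866     2,440.0034
Price P = Σ PV = 370.8866.
Macaulay duration = Σ(t·PV) / P = 2,440.0034 / 370.8866 = 6.57884 years.

6.579 years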